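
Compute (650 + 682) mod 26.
6

(650 + 682) = 1332
1332 mod 26 = 6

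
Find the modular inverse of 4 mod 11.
4^(-1) ≡ 3 (mod 11). Verification: 4 × 3 = 12 ≡ 1 (mod 11)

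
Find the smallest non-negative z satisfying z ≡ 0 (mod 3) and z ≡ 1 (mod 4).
M = 3 × 4 = 12. M₁ = 4, y₁ ≡ 1 (mod 3). M₂ = 3, y₂ ≡ 3 (mod 4). z = 0×4×1 + 1×3×3 ≡ 9 (mod 12)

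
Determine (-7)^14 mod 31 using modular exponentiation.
Using repeated squaring. (-7) ≡ 24 (mod 31). 14 = 8 + 4 + 2 (binary 1110). Repeated squaring mod 31: 24^1 ≡ 24; 24^2 ≡ 24² = 576 ≡ 18; 24^4 ≡ 18² = 324 ≡ 14; 24^8 ≡ 14² = 196 ≡ 10. Multiply: (-7)^14 ≡ 24^8 × 24^4 × 24^2 ≡ 10 × 14 × 18 (mod 31): 10 × 14 = 140 ≡ 16; 16 × 18 = 288 ≡ 9. So (-7)^14 ≡ 9 (mod 31).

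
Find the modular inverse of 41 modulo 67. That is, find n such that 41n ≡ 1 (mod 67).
18

Using Extended Euclidean Algorithm:
gcd(41, 67) = 1
Bezout coefficients: 41 × 18 + 67 × -11 = 1
So 41 × 18 ≡ 1 (mod 67)
The inverse is 18 mod 67 = 18
Verification: 41 × 18 = 738 = 11 × 67 + 1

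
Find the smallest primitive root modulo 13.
2

A primitive root g modulo p has order p-1 = 12
Prime divisors of 12: [2, 3]
g is a primitive root iff g^(12/q) ≢ 1 (mod 13) for each prime divisor q
Testing small values:
  g = 2: 2^6 ≡ 12, 2^4 ≡ 3 (mod 13) → none is 1, primitive root!
The smallest primitive root is 2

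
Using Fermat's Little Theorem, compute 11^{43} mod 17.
12

By Fermat's Little Theorem, a^(p-1) ≡ 1 (mod p) for prime p and gcd(a, p) = 1
Here p = 17, so 11^16 ≡ 1 (mod 17)
We can reduce the exponent: 43 mod 16 = 11
So 11^43 ≡ 11^11 (mod 17)
Computing: 11^11 mod 17 = 12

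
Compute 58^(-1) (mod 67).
58^(-1) ≡ 52 (mod 67). Verification: 58 × 52 = 3016 ≡ 1 (mod 67)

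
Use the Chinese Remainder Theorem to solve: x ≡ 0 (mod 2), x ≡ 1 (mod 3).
M = 2 × 3 = 6. M₁ = 3, y₁ ≡ 1 (mod 2). M₂ = 2, y₂ ≡ 2 (mod 3). x = 0×3×1 + 1×2×2 ≡ 4 (mod 6)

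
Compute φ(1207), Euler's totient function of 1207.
1120

Prime factorization: 1207 = 17 × 71
Using the formula φ(n) = n × Π(1 - 1/p) for each prime factor p:
φ(1207) = 1207 × (1 - 1/17) × (1 - 1/71)
φ(1207) = 1120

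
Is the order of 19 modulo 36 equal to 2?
Yes, ord_36(19) = 2.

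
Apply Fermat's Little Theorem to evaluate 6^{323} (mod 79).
63

By Fermat's Little Theorem, a^(p-1) ≡ 1 (mod p) for prime p and gcd(a, p) = 1
Here p = 79, so 6^78 ≡ 1 (mod 79)
We can reduce the exponent: 323 mod 78 = 11
So 6^323 ≡ 6^11 (mod 79)
Computing: 6^11 mod 79 = 63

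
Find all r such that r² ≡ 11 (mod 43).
The square roots of 11 mod 43 are 21 and 22. Verify: 21² = 441 ≡ 11 (mod 43)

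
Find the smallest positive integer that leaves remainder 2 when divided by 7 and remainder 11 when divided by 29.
M = 7 × 29 = 203. M₁ = 29, y₁ ≡ 1 (mod 7). M₂ = 7, y₂ ≡ 25 (mod 29). y = 2×29×1 + 11×7×25 ≡ 156 (mod 203). The smallest positive such number is 156.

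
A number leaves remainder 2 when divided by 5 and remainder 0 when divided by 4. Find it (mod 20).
M = 5 × 4 = 20. M₁ = 4, y₁ ≡ 4 (mod 5). M₂ = 5, y₂ ≡ 1 (mod 4). x = 2×4×4 + 0×5×1 ≡ 12 (mod 20)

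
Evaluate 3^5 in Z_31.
5 = 4 + 1 (binary 101). Repeated squaring mod 31: 3^1 ≡ 3; 3^2 ≡ 3² = 9 ≡ 9; 3^4 ≡ 9² = 81 ≡ 19. Multiply: 3^5 = 3^4 × 3^1 ≡ 19 × 3 (mod 31): 19 × 3 = 57 ≡ 26. So 3^5 ≡ 26 (mod 31).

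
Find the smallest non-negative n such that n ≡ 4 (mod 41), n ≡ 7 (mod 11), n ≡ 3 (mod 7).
1767

Using the Chinese Remainder Theorem:
M = product of moduli = 3157
For equation 1: M_1 = 77, 77 ≡ 36 (mod 41), inverse of 77 mod 41 is 8 (check: 36 × 8 = 288 ≡ 1 (mod 41))
For equation 2: M_2 = 287, 287 ≡ 1 (mod 11), inverse of 287 mod 11 is 1 (check: 1 × 1 = 1 ≡ 1 (mod 11))
For equation 3: M_3 = 451, 451 ≡ 3 (mod 7), inverse of 451 mod 7 is 5 (check: 3 × 5 = 15 ≡ 1 (mod 7))
Combine: n ≡ Σ r_i×M_i×(M_i⁻¹ mod m_i) = 4×77×8 + 7×287×1 + 3×451×5 = 2464 + 2009 + 6765 = 11238
11238 mod 3157 = 1767
n ≡ 1767 (mod 3157)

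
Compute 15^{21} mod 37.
29

Using successive squaring:
Binary expansion of 21: 10101
Powers of 15 mod 37 (each is the square of the previous):
  15^1 ≡ 15 (mod 37)
  15^2 ≡ 15² = 225 ≡ 3 (mod 37)
  15^4 ≡ 3² = 9 ≡ 9 (mod 37)
  15^8 ≡ 9² = 81 ≡ 7 (mod 37)
  15^16 ≡ 7² = 49 ≡ 12 (mod 37)
21 = 16 + 4 + 1, so 15^21 = 15^16 × 15^4 × 15^1 ≡ 12 × 9 × 15 (mod 37)
Multiplying step by step:
  12 × 9 = 108 ≡ 34 (mod 37)
  34 × 15 = 510 ≡ 29 (mod 37)
Result: 15^21 ≡ 29 (mod 37)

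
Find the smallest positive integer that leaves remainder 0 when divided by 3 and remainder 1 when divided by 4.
M = 3 × 4 = 12. M₁ = 4, y₁ ≡ 1 (mod 3). M₂ = 3, y₂ ≡ 3 (mod 4). t = 0×4×1 + 1×3×3 ≡ 9 (mod 12). The smallest positive such number is 9.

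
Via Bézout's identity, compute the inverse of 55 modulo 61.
Extended GCD: 55(10) + 61(-9) = 1. So 55^(-1) ≡ 10 ≡ 10 (mod 61). Verify: 55 × 10 = 550 ≡ 1 (mod 61)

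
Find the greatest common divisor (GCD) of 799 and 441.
1

Using the Euclidean algorithm:
799 = 1 × 441 + 358
441 = 1 × 358 + 83
358 = 4 × 83 + 26
83 = 3 × 26 + 5
26 = 5 × 5 + 1
5 = 5 × 1 + 0

GCD(799, 441) = 1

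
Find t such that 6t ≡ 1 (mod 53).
6^(-1) ≡ 9 (mod 53). Verification: 6 × 9 = 54 ≡ 1 (mod 53)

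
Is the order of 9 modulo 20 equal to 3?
No, the actual order is 2, not 3.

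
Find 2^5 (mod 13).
5 = 4 + 1 (binary 101). Repeated squaring mod 13: 2^1 ≡ 2; 2^2 ≡ 2² = 4 ≡ 4; 2^4 ≡ 4² = 16 ≡ 3. Multiply: 2^5 = 2^4 × 2^1 ≡ 3 × 2 (mod 13): 3 × 2 = 6 ≡ 6. So 2^5 ≡ 6 (mod 13).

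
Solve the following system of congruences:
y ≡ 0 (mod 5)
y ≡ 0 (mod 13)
0

Using the Chinese Remainder Theorem:
M = product of moduli = 65
For equation 1: M_1 = 13, 13 ≡ 3 (mod 5), inverse of 13 mod 5 is 2 (check: 3 × 2 = 6 ≡ 1 (mod 5))
For equation 2: M_2 = 5, 5 ≡ 5 (mod 13), inverse of 5 mod 13 is 8 (check: 5 × 8 = 40 ≡ 1 (mod 13))
Combine: y ≡ Σ r_i×M_i×(M_i⁻¹ mod m_i) = 0×13×2 + 0×5×8 = 0 + 0 = 0
0 mod 65 = 0
y ≡ 0 (mod 65)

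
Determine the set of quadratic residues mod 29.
QRs mod 29: {1, 4, 5, 6, 7, 9, 13, 16, 20, 22, 23, 24, 25, 28}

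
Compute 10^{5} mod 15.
10

Using successive squaring:
Binary expansion of 5: 101
Powers of 10 mod 15 (each is the square of the previous):
  10^1 ≡ 10 (mod 15)
  10^2 ≡ 10² = 100 ≡ 10 (mod 15)
  10^4 ≡ 10² = 100 ≡ 10 (mod 15)
5 = 4 + 1, so 10^5 = 10^4 × 10^1 ≡ 10 × 10 (mod 15)
Multiplying step by step:
  10 × 10 = 100 ≡ 10 (mod 15)
Result: 10^5 ≡ 10 (mod 15)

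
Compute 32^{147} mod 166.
52

Using successive squaring:
Binary expansion of 147: 10010011
Powers of 32 mod 166 (each is the square of the previous):
  32^1 ≡ 32 (mod 166)
  32^2 ≡ 32² = 1024 ≡ 28 (mod 166)
  32^4 ≡ 28² = 784 ≡ 120 (mod 166)
  32^8 ≡ 120² = 14400 ≡ 124 (mod 166)
  32^16 ≡ 124² = 15376 ≡ 104 (mod 166)
  32^32 ≡ 104² = 10816 ≡ 26 (mod 166)
  32^64 ≡ 26² = 676 ≡ 12 (mod 166)
  32^128 ≡ 12² = 144 ≡ 144 (mod 166)
147 = 128 + 16 + 2 + 1, so 32^147 = 32^128 × 32^16 × 32^2 × 32^1 ≡ 144 × 104 × 28 × 32 (mod 166)
Multiplying step by step:
  144 × 104 = 14976 ≡ 36 (mod 166)
  36 × 28 = 1008 ≡ 12 (mod 166)
  12 × 32 = 384 ≡ 52 (mod 166)
Result: 32^147 ≡ 52 (mod 166)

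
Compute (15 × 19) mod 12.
9

(15 × 19) = 285
285 mod 12 = 9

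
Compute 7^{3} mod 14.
7

Using successive squaring:
Binary expansion of 3: 11
Powers of 7 mod 14 (each is the square of the previous):
  7^1 ≡ 7 (mod 14)
  7^2 ≡ 7² = 49 ≡ 7 (mod 14)
3 = 2 + 1, so 7^3 = 7^2 × 7^1 ≡ 7 × 7 (mod 14)
Multiplying step by step:
  7 × 7 = 49 ≡ 7 (mod 14)
Result: 7^3 ≡ 7 (mod 14)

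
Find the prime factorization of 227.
227

Divide by primes starting from smallest:
227 ÷ 227 = 1

227 = 227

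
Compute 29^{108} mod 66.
31

Using successive squaring:
Binary expansion of 108: 1101100
Powers of 29 mod 66 (each is the square of the previous):
  29^1 ≡ 29 (mod 66)
  29^2 ≡ 29² = 841 ≡ 49 (mod 66)
  29^4 ≡ 49² = 2401 ≡ 25 (mod 66)
  29^8 ≡ 25² = 625 ≡ 31 (mod 66)
  29^16 ≡ 31² = 961 ≡ 37 (mod 66)
  29^32 ≡ 37² = 1369 ≡ 49 (mod 66)
  29^64 ≡ 49² = 2401 ≡ 25 (mod 66)
108 = 64 + 32 + 8 + 4, so 29^108 = 29^64 × 29^32 × 29^8 × 29^4 ≡ 25 × 49 × 31 × 25 (mod 66)
Multiplying step by step:
  25 × 49 = 1225 ≡ 37 (mod 66)
  37 × 31 = 1147 ≡ 25 (mod 66)
  25 × 25 = 625 ≡ 31 (mod 66)
Result: 29^108 ≡ 31 (mod 66)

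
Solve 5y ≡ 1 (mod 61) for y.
5^(-1) ≡ 49 (mod 61). Verification: 5 × 49 = 245 ≡ 1 (mod 61)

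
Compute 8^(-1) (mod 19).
8^(-1) ≡ 12 (mod 19). Verification: 8 × 12 = 96 ≡ 1 (mod 19)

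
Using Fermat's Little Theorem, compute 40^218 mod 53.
By Fermat: 40^{52} ≡ 1 (mod 53). 218 = 4×52 + 10. So 40^{218} ≡ 40^{10} ≡ 42 (mod 53)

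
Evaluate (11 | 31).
(11/31) = 11^{15} mod 31 = -1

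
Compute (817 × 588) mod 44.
4

(817 × 588) = 480396
480396 mod 44 = 4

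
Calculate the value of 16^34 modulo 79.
Using repeated squaring. 34 = 32 + 2 (binary 100010). Repeated squaring mod 79: 16^1 ≡ 16; 16^2 ≡ 16² = 256 ≡ 19; 16^4 ≡ 19² = 361 ≡ 45; 16^8 ≡ 45² = 2025 ≡ 50; 16^16 ≡ 50² = 2500 ≡ 51; 16^32 ≡ 51² = 2601 ≡ 73. Multiply: 16^34 = 16^32 × 16^2 ≡ 73 × 19 (mod 79): 73 × 19 = 1387 ≡ 44. So 16^34 ≡ 44 (mod 79).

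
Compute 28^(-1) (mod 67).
12

Using Extended Euclidean Algorithm:
gcd(28, 67) = 1
Bezout coefficients: 28 × 12 + 67 × -5 = 1
So 28 × 12 ≡ 1 (mod 67)
The inverse is 12 mod 67 = 12
Verification: 28 × 12 = 336 = 5 × 67 + 1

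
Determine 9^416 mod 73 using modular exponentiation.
Using Fermat: 9^{72} ≡ 1 (mod 73). 416 ≡ 56 (mod 72). So 9^{416} ≡ 9^{56} ≡ 8 (mod 73)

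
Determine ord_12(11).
Powers of 11 mod 12: 11^1≡11, 11^2≡1. Order = 2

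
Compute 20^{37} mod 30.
20

Using successive squaring:
Binary expansion of 37: 100101
Powers of 20 mod 30 (each is the square of the previous):
  20^1 ≡ 20 (mod 30)
  20^2 ≡ 20² = 400 ≡ 10 (mod 30)
  20^4 ≡ 10² = 100 ≡ 10 (mod 30)
  20^8 ≡ 10² = 100 ≡ 10 (mod 30)
  20^16 ≡ 10² = 100 ≡ 10 (mod 30)
  20^32 ≡ 10² = 100 ≡ 10 (mod 30)
37 = 32 + 4 + 1, so 20^37 = 20^32 × 20^4 × 20^1 ≡ 10 × 10 × 20 (mod 30)
Multiplying step by step:
  10 × 10 = 100 ≡ 10 (mod 30)
  10 × 20 = 200 ≡ 20 (mod 30)
Result: 20^37 ≡ 20 (mod 30)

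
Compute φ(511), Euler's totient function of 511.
432

Prime factorization: 511 = 7 × 73
Using the formula φ(n) = n × Π(1 - 1/p) for each prime factor p:
φ(511) = 511 × (1 - 1/7) × (1 - 1/73)
φ(511) = 432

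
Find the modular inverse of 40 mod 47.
40^(-1) ≡ 20 (mod 47). Verification: 40 × 20 = 800 ≡ 1 (mod 47)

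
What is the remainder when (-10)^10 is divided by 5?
(-10) ≡ 0 (mod 5). 10 = 8 + 2 (binary 1010). Repeated squaring mod 5: 0^1 ≡ 0; 0^2 ≡ 0² = 0 ≡ 0; 0^4 ≡ 0² = 0 ≡ 0; 0^8 ≡ 0² = 0 ≡ 0. Multiply: (-10)^10 ≡ 0^8 × 0^2 ≡ 0 × 0 (mod 5): 0 × 0 = 0 ≡ 0. So (-10)^10 ≡ 0 (mod 5).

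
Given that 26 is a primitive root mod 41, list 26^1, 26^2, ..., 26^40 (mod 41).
g^1, g^2, ..., g^{40} mod 41: {26, 20, 28, 31, 27, 5, 7, 18, 17, 32, 12, 25, 35, 8, 3, 37, 19, 2, 11, 40, 15, 21, 13, 10, 14, 36, 34, 23, 24, 9, 29, 16, 6, 33, 38, 4, 22, 39, 30, 1}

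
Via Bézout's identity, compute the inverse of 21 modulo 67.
Extended GCD: 21(16) + 67(-5) = 1. So 21^(-1) ≡ 16 ≡ 16 (mod 67). Verify: 21 × 16 = 336 ≡ 1 (mod 67)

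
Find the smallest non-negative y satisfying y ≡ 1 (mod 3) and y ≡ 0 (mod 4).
M = 3 × 4 = 12. M₁ = 4, y₁ ≡ 1 (mod 3). M₂ = 3, y₂ ≡ 3 (mod 4). y = 1×4×1 + 0×3×3 ≡ 4 (mod 12)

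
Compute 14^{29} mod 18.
2

Using successive squaring:
Binary expansion of 29: 11101
Powers of 14 mod 18 (each is the square of the previous):
  14^1 ≡ 14 (mod 18)
  14^2 ≡ 14² = 196 ≡ 16 (mod 18)
  14^4 ≡ 16² = 256 ≡ 4 (mod 18)
  14^8 ≡ 4² = 16 ≡ 16 (mod 18)
  14^16 ≡ 16² = 256 ≡ 4 (mod 18)
29 = 16 + 8 + 4 + 1, so 14^29 = 14^16 × 14^8 × 14^4 × 14^1 ≡ 4 × 16 × 4 × 14 (mod 18)
Multiplying step by step:
  4 × 16 = 64 ≡ 10 (mod 18)
  10 × 4 = 40 ≡ 4 (mod 18)
  4 × 14 = 56 ≡ 2 (mod 18)
Result: 14^29 ≡ 2 (mod 18)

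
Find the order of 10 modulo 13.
Powers of 10 mod 13: 10^1≡10, 10^2≡9, 10^3≡12, 10^4≡3, 10^5≡4, 10^6≡1. Order = 6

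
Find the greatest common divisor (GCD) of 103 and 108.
1

Using the Euclidean algorithm:
103 = 0 × 108 + 103
108 = 1 × 103 + 5
103 = 20 × 5 + 3
5 = 1 × 3 + 2
3 = 1 × 2 + 1
2 = 2 × 1 + 0

GCD(103, 108) = 1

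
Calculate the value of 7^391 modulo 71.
Using Fermat: 7^{70} ≡ 1 (mod 71). 391 ≡ 41 (mod 70). So 7^{391} ≡ 7^{41} ≡ 69 (mod 71)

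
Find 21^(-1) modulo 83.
4

Using Extended Euclidean Algorithm:
gcd(21, 83) = 1
Bezout coefficients: 21 × 4 + 83 × -1 = 1
So 21 × 4 ≡ 1 (mod 83)
The inverse is 4 mod 83 = 4
Verification: 21 × 4 = 84 = 1 × 83 + 1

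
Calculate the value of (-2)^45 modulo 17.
Using Fermat: (-2)^{16} ≡ 1 (mod 17). 45 ≡ 13 (mod 16). So (-2)^{45} ≡ (-2)^{13} ≡ 2 (mod 17)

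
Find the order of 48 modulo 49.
Powers of 48 mod 49: 48^1≡48, 48^2≡1. Order = 2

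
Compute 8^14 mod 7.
Using Fermat: 8^{6} ≡ 1 (mod 7). 14 ≡ 2 (mod 6). So 8^{14} ≡ 8^{2} ≡ 1 (mod 7)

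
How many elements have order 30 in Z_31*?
Number of primitive roots mod 31 = φ(30) = 8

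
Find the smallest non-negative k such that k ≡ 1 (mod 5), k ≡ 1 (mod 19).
1

Using the Chinese Remainder Theorem:
M = product of moduli = 95
For equation 1: M_1 = 19, 19 ≡ 4 (mod 5), inverse of 19 mod 5 is 4 (check: 4 × 4 = 16 ≡ 1 (mod 5))
For equation 2: M_2 = 5, 5 ≡ 5 (mod 19), inverse of 5 mod 19 is 4 (check: 5 × 4 = 20 ≡ 1 (mod 19))
Combine: k ≡ Σ r_i×M_i×(M_i⁻¹ mod m_i) = 1×19×4 + 1×5×4 = 76 + 20 = 96
96 mod 95 = 1
k ≡ 1 (mod 95)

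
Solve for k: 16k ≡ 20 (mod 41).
32

Since gcd(16, 41) = 1 divides 20, a solution exists.
Multiply both sides by the inverse of 16 mod 41:
  16^(-1) mod 41 = 18
  x ≡ 18 × 20 ≡ 360 ≡ 32 (mod 41)
Verification: 16 × 32 = 512 = 12 × 41 + 20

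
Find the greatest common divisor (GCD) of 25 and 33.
1

Using the Euclidean algorithm:
25 = 0 × 33 + 25
33 = 1 × 25 + 8
25 = 3 × 8 + 1
8 = 8 × 1 + 0

GCD(25, 33) = 1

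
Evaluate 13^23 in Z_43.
Using repeated squaring. 23 = 16 + 4 + 2 + 1 (binary 10111). Repeated squaring mod 43: 13^1 ≡ 13; 13^2 ≡ 13² = 169 ≡ 40; 13^4 ≡ 40² = 1600 ≡ 9; 13^8 ≡ 9² = 81 ≡ 38; 13^16 ≡ 38² = 1444 ≡ 25. Multiply: 13^23 = 13^16 × 13^4 × 13^2 × 13^1 ≡ 25 × 9 × 40 × 13 (mod 43): 25 × 9 = 225 ≡ 10; 10 × 40 = 400 ≡ 13; 13 × 13 = 169 ≡ 40. So 13^23 ≡ 40 (mod 43).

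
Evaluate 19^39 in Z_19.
Using repeated squaring. 19 ≡ 0 (mod 19). 39 = 32 + 4 + 2 + 1 (binary 100111). Repeated squaring mod 19: 0^1 ≡ 0; 0^2 ≡ 0² = 0 ≡ 0; 0^4 ≡ 0² = 0 ≡ 0; 0^8 ≡ 0² = 0 ≡ 0; 0^16 ≡ 0² = 0 ≡ 0; 0^32 ≡ 0² = 0 ≡ 0. Multiply: 19^39 ≡ 0^32 × 0^4 × 0^2 × 0^1 ≡ 0 × 0 × 0 × 0 (mod 19): 0 × 0 = 0 ≡ 0; 0 × 0 = 0 ≡ 0; 0 × 0 = 0 ≡ 0. So 19^39 ≡ 0 (mod 19).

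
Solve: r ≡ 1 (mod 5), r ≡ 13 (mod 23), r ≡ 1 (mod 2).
M = 5 × 23 × 2 = 230. M₁ = 46, y₁ ≡ 1 (mod 5). M₂ = 10, y₂ ≡ 7 (mod 23). M₃ = 115, y₃ ≡ 1 (mod 2). r = 1×46×1 + 13×10×7 + 1×115×1 ≡ 151 (mod 230)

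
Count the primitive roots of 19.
6

The number of primitive roots modulo p is φ(p-1) = φ(18)
φ(18) = 6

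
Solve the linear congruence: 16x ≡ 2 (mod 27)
17

Since gcd(16, 27) = 1 divides 2, a solution exists.
Multiply both sides by the inverse of 16 mod 27:
  16^(-1) mod 27 = 22
  x ≡ 22 × 2 ≡ 44 ≡ 17 (mod 27)
Verification: 16 × 17 = 272 = 10 × 27 + 2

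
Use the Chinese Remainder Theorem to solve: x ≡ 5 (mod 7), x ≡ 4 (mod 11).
M = 7 × 11 = 77. M₁ = 11, y₁ ≡ 2 (mod 7). M₂ = 7, y₂ ≡ 8 (mod 11). x = 5×11×2 + 4×7×8 ≡ 26 (mod 77)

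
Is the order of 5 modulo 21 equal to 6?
Yes, ord_21(5) = 6.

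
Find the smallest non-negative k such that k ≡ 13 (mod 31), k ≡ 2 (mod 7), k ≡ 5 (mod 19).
1563

Using the Chinese Remainder Theorem:
M = product of moduli = 4123
For equation 1: M_1 = 133, 133 ≡ 9 (mod 31), inverse of 133 mod 31 is 7 (check: 9 × 7 = 63 ≡ 1 (mod 31))
For equation 2: M_2 = 589, 589 ≡ 1 (mod 7), inverse of 589 mod 7 is 1 (check: 1 × 1 = 1 ≡ 1 (mod 7))
For equation 3: M_3 = 217, 217 ≡ 8 (mod 19), inverse of 217 mod 19 is 12 (check: 8 × 12 = 96 ≡ 1 (mod 19))
Combine: k ≡ Σ r_i×M_i×(M_i⁻¹ mod m_i) = 13×133×7 + 2×589×1 + 5×217×12 = 12103 + 1178 + 13020 = 26301
26301 mod 4123 = 1563
k ≡ 1563 (mod 4123)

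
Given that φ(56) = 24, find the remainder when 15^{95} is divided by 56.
By Euler: 15^{24} ≡ 1 (mod 56) since gcd(15, 56) = 1. 95 = 3×24 + 23. So 15^{95} ≡ 15^{23} ≡ 15 (mod 56)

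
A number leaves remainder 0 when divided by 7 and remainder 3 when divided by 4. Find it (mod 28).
M = 7 × 4 = 28. M₁ = 4, y₁ ≡ 2 (mod 7). M₂ = 7, y₂ ≡ 3 (mod 4). z = 0×4×2 + 3×7×3 ≡ 7 (mod 28)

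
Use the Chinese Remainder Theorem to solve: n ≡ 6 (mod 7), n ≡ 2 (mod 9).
M = 7 × 9 = 63. M₁ = 9, y₁ ≡ 4 (mod 7). M₂ = 7, y₂ ≡ 4 (mod 9). n = 6×9×4 + 2×7×4 ≡ 20 (mod 63)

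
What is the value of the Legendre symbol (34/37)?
(34/37) = 34^{18} mod 37 = 1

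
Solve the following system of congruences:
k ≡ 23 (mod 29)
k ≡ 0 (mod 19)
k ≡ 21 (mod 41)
16872

Using the Chinese Remainder Theorem:
M = product of moduli = 22591
For equation 1: M_1 = 779, 779 ≡ 25 (mod 29), inverse of 779 mod 29 is 7 (check: 25 × 7 = 175 ≡ 1 (mod 29))
For equation 2: M_2 = 1189, 1189 ≡ 11 (mod 19), inverse of 1189 mod 19 is 7 (check: 11 × 7 = 77 ≡ 1 (mod 19))
For equation 3: M_3 = 551, 551 ≡ 18 (mod 41), inverse of 551 mod 41 is 16 (check: 18 × 16 = 288 ≡ 1 (mod 41))
Combine: k ≡ Σ r_i×M_i×(M_i⁻¹ mod m_i) = 23×779×7 + 0×1189×7 + 21×551×16 = 125419 + 0 + 185136 = 310555
310555 mod 22591 = 16872
k ≡ 16872 (mod 22591)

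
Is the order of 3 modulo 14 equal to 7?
No, the actual order is 6, not 7.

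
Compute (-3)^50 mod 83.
Using repeated squaring. (-3) ≡ 80 (mod 83). 50 = 32 + 16 + 2 (binary 110010). Repeated squaring mod 83: 80^1 ≡ 80; 80^2 ≡ 80² = 6400 ≡ 9; 80^4 ≡ 9² = 81 ≡ 81; 80^8 ≡ 81² = 6561 ≡ 4; 80^16 ≡ 4² = 16 ≡ 16; 80^32 ≡ 16² = 256 ≡ 7. Multiply: (-3)^50 ≡ 80^32 × 80^16 × 80^2 ≡ 7 × 16 × 9 (mod 83): 7 × 16 = 112 ≡ 29; 29 × 9 = 261 ≡ 12. So (-3)^50 ≡ 12 (mod 83).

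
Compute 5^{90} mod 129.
16

Using successive squaring:
Binary expansion of 90: 1011010
Powers of 5 mod 129 (each is the square of the previous):
  5^1 ≡ 5 (mod 129)
  5^2 ≡ 5² = 25 ≡ 25 (mod 129)
  5^4 ≡ 25² = 625 ≡ 109 (mod 129)
  5^8 ≡ 109² = 11881 ≡ 13 (mod 129)
  5^16 ≡ 13² = 169 ≡ 40 (mod 129)
  5^32 ≡ 40² = 1600 ≡ 52 (mod 129)
  5^64 ≡ 52² = 2704 ≡ 124 (mod 129)
90 = 64 + 16 + 8 + 2, so 5^90 = 5^64 × 5^16 × 5^8 × 5^2 ≡ 124 × 40 × 13 × 25 (mod 129)
Multiplying step by step:
  124 × 40 = 4960 ≡ 58 (mod 129)
  58 × 13 = 754 ≡ 109 (mod 129)
  109 × 25 = 2725 ≡ 16 (mod 129)
Result: 5^90 ≡ 16 (mod 129)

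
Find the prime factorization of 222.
2 × 3 × 37

Divide by primes starting from smallest:
222 ÷ 2 = 111
111 ÷ 3 = 37
37 ÷ 37 = 1

222 = 2 × 3 × 37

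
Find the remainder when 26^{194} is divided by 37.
By Fermat: 26^{36} ≡ 1 (mod 37). 194 = 5×36 + 14. So 26^{194} ≡ 26^{14} ≡ 10 (mod 37)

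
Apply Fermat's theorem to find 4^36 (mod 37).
By Fermat's Little Theorem, 4^{36} ≡ 1 (mod 37) since 37 is prime and gcd(4, 37) = 1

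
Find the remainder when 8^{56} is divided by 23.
By Fermat: 8^{22} ≡ 1 (mod 23). 56 = 2×22 + 12. So 8^{56} ≡ 8^{12} ≡ 8 (mod 23)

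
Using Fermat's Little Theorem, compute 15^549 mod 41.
By Fermat: 15^{40} ≡ 1 (mod 41). 549 ≡ 29 (mod 40). So 15^{549} ≡ 15^{29} ≡ 17 (mod 41)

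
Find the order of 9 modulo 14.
Powers of 9 mod 14: 9^1≡9, 9^2≡11, 9^3≡1. Order = 3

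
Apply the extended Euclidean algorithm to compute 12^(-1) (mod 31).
Extended GCD: 12(13) + 31(-5) = 1. So 12^(-1) ≡ 13 ≡ 13 (mod 31). Verify: 12 × 13 = 156 ≡ 1 (mod 31)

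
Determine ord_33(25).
Powers of 25 mod 33: 25^1≡25, 25^2≡31, 25^3≡16, 25^4≡4, 25^5≡1. Order = 5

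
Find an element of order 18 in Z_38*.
3 has order 18 mod 38 since 3^{18} ≡ 1 (mod 38) and no smaller power works.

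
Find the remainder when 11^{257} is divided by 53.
By Fermat: 11^{52} ≡ 1 (mod 53). 257 = 4×52 + 49. So 11^{257} ≡ 11^{49} ≡ 9 (mod 53)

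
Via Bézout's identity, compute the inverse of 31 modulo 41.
Extended GCD: 31(4) + 41(-3) = 1. So 31^(-1) ≡ 4 ≡ 4 (mod 41). Verify: 31 × 4 = 124 ≡ 1 (mod 41)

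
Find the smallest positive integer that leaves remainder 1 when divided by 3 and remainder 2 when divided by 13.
M = 3 × 13 = 39. M₁ = 13, y₁ ≡ 1 (mod 3). M₂ = 3, y₂ ≡ 9 (mod 13). n = 1×13×1 + 2×3×9 ≡ 28 (mod 39). The smallest positive such number is 28.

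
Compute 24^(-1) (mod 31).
24^(-1) ≡ 22 (mod 31). Verification: 24 × 22 = 528 ≡ 1 (mod 31)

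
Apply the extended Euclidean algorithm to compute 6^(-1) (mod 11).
Extended GCD: 6(2) + 11(-1) = 1. So 6^(-1) ≡ 2 ≡ 2 (mod 11). Verify: 6 × 2 = 12 ≡ 1 (mod 11)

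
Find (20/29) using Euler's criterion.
(20/29) = 20^{14} mod 29 = 1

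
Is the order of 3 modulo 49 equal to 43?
No, the actual order is 42, not 43.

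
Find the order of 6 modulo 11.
Powers of 6 mod 11: 6^1≡6, 6^2≡3, 6^3≡7, 6^4≡9, 6^5≡10, 6^6≡5, 6^7≡8, 6^8≡4, 6^9≡2, 6^10≡1. Order = 10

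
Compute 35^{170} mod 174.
7

Using successive squaring:
Binary expansion of 170: 10101010
Powers of 35 mod 174 (each is the square of the previous):
  35^1 ≡ 35 (mod 174)
  35^2 ≡ 35² = 1225 ≡ 7 (mod 174)
  35^4 ≡ 7² = 49 ≡ 49 (mod 174)
  35^8 ≡ 49² = 2401 ≡ 139 (mod 174)
  35^16 ≡ 139² = 19321 ≡ 7 (mod 174)
  35^32 ≡ 7² = 49 ≡ 49 (mod 174)
  35^64 ≡ 49² = 2401 ≡ 139 (mod 174)
  35^128 ≡ 139² = 19321 ≡ 7 (mod 174)
170 = 128 + 32 + 8 + 2, so 35^170 = 35^128 × 35^32 × 35^8 × 35^2 ≡ 7 × 49 × 139 × 7 (mod 174)
Multiplying step by step:
  7 × 49 = 343 ≡ 169 (mod 174)
  169 × 139 = 23491 ≡ 1 (mod 174)
  1 × 7 = 7 ≡ 7 (mod 174)
Result: 35^170 ≡ 7 (mod 174)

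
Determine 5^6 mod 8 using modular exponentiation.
6 = 4 + 2 (binary 110). Repeated squaring mod 8: 5^1 ≡ 5; 5^2 ≡ 5² = 25 ≡ 1; 5^4 ≡ 1² = 1 ≡ 1. Multiply: 5^6 = 5^4 × 5^2 ≡ 1 × 1 (mod 8): 1 × 1 = 1 ≡ 1. So 5^6 ≡ 1 (mod 8).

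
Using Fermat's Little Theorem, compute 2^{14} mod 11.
5

By Fermat's Little Theorem, a^(p-1) ≡ 1 (mod p) for prime p and gcd(a, p) = 1
Here p = 11, so 2^10 ≡ 1 (mod 11)
We can reduce the exponent: 14 mod 10 = 4
So 2^14 ≡ 2^4 (mod 11)
Computing: 2^4 mod 11 = 5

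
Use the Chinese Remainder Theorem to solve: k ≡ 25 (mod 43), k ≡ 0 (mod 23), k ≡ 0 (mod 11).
9614

Using the Chinese Remainder Theorem:
M = product of moduli = 10879
For equation 1: M_1 = 253, 253 ≡ 38 (mod 43), inverse of 253 mod 43 is 17 (check: 38 × 17 = 646 ≡ 1 (mod 43))
For equation 2: M_2 = 473, 473 ≡ 13 (mod 23), inverse of 473 mod 23 is 16 (check: 13 × 16 = 208 ≡ 1 (mod 23))
For equation 3: M_3 = 989, 989 ≡ 10 (mod 11), inverse of 989 mod 11 is 10 (check: 10 × 10 = 100 ≡ 1 (mod 11))
Combine: k ≡ Σ r_i×M_i×(M_i⁻¹ mod m_i) = 25×253×17 + 0×473×16 + 0×989×10 = 107525 + 0 + 0 = 107525
107525 mod 10879 = 9614
k ≡ 9614 (mod 10879)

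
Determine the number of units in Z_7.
6

Prime factorization: 7 = 7
Using the formula φ(n) = n × Π(1 - 1/p) for each prime factor p:
φ(7) = 7 × (1 - 1/7)
φ(7) = 6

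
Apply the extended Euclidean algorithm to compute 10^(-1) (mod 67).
Extended GCD: 10(-20) + 67(3) = 1. So 10^(-1) ≡ 47 ≡ 47 (mod 67). Verify: 10 × 47 = 470 ≡ 1 (mod 67)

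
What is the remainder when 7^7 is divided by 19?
7 = 4 + 2 + 1 (binary 111). Repeated squaring mod 19: 7^1 ≡ 7; 7^2 ≡ 7² = 49 ≡ 11; 7^4 ≡ 11² = 121 ≡ 7. Multiply: 7^7 = 7^4 × 7^2 × 7^1 ≡ 7 × 11 × 7 (mod 19): 7 × 11 = 77 ≡ 1; 1 × 7 = 7 ≡ 7. So 7^7 ≡ 7 (mod 19).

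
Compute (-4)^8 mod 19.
(-4) ≡ 15 (mod 19). 8 = 8 (binary 1000). Repeated squaring mod 19: 15^1 ≡ 15; 15^2 ≡ 15² = 225 ≡ 16; 15^4 ≡ 16² = 256 ≡ 9; 15^8 ≡ 9² = 81 ≡ 5. So (-4)^8 ≡ 5 (mod 19).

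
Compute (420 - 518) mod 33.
1

(420 - 518) = -98
-98 mod 33 = 1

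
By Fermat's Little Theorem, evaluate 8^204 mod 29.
By Fermat: 8^{28} ≡ 1 (mod 29). 204 ≡ 8 (mod 28). So 8^{204} ≡ 8^{8} ≡ 20 (mod 29)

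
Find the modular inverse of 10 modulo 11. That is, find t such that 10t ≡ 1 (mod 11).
10

Using Extended Euclidean Algorithm:
gcd(10, 11) = 1
Bezout coefficients: 10 × -1 + 11 × 1 = 1
So 10 × -1 ≡ 1 (mod 11)
The inverse is -1 mod 11 = 10
Verification: 10 × 10 = 100 = 9 × 11 + 1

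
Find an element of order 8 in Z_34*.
9 has order 8 mod 34 since 9^{8} ≡ 1 (mod 34) and no smaller power works.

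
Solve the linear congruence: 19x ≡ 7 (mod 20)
13

Since gcd(19, 20) = 1 divides 7, a solution exists.
Multiply both sides by the inverse of 19 mod 20:
  19^(-1) mod 20 = 19
  x ≡ 19 × 7 ≡ 133 ≡ 13 (mod 20)
Verification: 19 × 13 = 247 = 12 × 20 + 7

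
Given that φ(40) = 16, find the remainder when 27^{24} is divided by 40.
By Euler: 27^{16} ≡ 1 (mod 40) since gcd(27, 40) = 1. 24 = 1×16 + 8. So 27^{24} ≡ 27^{8} ≡ 1 (mod 40)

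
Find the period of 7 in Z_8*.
Powers of 7 mod 8: 7^1≡7, 7^2≡1. Order = 2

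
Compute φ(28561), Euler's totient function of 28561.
26364

Prime factorization: 28561 = 13^4
Using the formula φ(n) = n × Π(1 - 1/p) for each prime factor p:
φ(28561) = 28561 × (1 - 1/13)
φ(28561) = 26364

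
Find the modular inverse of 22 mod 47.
22^(-1) ≡ 15 (mod 47). Verification: 22 × 15 = 330 ≡ 1 (mod 47)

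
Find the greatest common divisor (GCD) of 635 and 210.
5

Using the Euclidean algorithm:
635 = 3 × 210 + 5
210 = 42 × 5 + 0

GCD(635, 210) = 5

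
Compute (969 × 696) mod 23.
18

(969 × 696) = 674424
674424 mod 23 = 18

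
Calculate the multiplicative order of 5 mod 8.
Powers of 5 mod 8: 5^1≡5, 5^2≡1. Order = 2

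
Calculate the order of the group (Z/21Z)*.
12

Prime factorization: 21 = 3 × 7
Using the formula φ(n) = n × Π(1 - 1/p) for each prime factor p:
φ(21) = 21 × (1 - 1/3) × (1 - 1/7)
φ(21) = 12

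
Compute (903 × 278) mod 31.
27

(903 × 278) = 251034
251034 mod 31 = 27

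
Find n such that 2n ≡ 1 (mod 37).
2^(-1) ≡ 19 (mod 37). Verification: 2 × 19 = 38 ≡ 1 (mod 37)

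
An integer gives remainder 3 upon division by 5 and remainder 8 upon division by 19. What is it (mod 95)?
M = 5 × 19 = 95. M₁ = 19, y₁ ≡ 4 (mod 5). M₂ = 5, y₂ ≡ 4 (mod 19). y = 3×19×4 + 8×5×4 ≡ 8 (mod 95). The smallest positive such number is 8.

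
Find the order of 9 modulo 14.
Powers of 9 mod 14: 9^1≡9, 9^2≡11, 9^3≡1. Order = 3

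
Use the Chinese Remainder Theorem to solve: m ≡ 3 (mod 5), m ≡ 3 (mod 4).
M = 5 × 4 = 20. M₁ = 4, y₁ ≡ 4 (mod 5). M₂ = 5, y₂ ≡ 1 (mod 4). m = 3×4×4 + 3×5×1 ≡ 3 (mod 20)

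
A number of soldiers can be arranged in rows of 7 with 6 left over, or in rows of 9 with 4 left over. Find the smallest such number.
M = 7 × 9 = 63. M₁ = 9, y₁ ≡ 4 (mod 7). M₂ = 7, y₂ ≡ 4 (mod 9). m = 6×9×4 + 4×7×4 ≡ 13 (mod 63). The smallest positive such number is 13.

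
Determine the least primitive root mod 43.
p - 1 = 42 has prime divisors 2, 3, 7. h is a primitive root mod 43 iff h^(42/q) ≢ 1 (mod 43) for each such q.
h = 2: 2^21 ≡ 42, 2^14 ≡ 1, 2^6 ≡ 21 (mod 43); 2^14 ≡ 1, so not a primitive root.
h = 3: 3^21 ≡ 42, 3^14 ≡ 36, 3^6 ≡ 41 (mod 43); none is 1, so 3 has order 42 and is a primitive root.
The smallest primitive root mod 43 is g = 3.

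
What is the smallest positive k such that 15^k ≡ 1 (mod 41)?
Powers of 15 mod 41: 15^1≡15, 15^2≡20, 15^3≡13, 15^4≡31, 15^5≡14, 15^6≡5, 15^7≡34, 15^8≡18, 15^9≡24, 15^10≡32, 15^11≡29, 15^12≡25, 15^13≡6, 15^14≡8, 15^15≡38, 15^16≡37, 15^17≡22, 15^18≡2, 15^19≡30, 15^20≡40, 15^21≡26, 15^22≡21, 15^23≡28, 15^24≡10, 15^25≡27, 15^26≡36, 15^27≡7, 15^28≡23, 15^29≡17, 15^30≡9, 15^31≡12, 15^32≡16, 15^33≡35, 15^34≡33, 15^35≡3, 15^36≡4, 15^37≡19, 15^38≡39, 15^39≡11, 15^40≡1. Order = 40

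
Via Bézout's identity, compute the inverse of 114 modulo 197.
Extended GCD: 114(-19) + 197(11) = 1. So 114^(-1) ≡ 178 ≡ 178 (mod 197). Verify: 114 × 178 = 20292 ≡ 1 (mod 197)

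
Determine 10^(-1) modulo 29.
10^(-1) ≡ 3 (mod 29). Verification: 10 × 3 = 30 ≡ 1 (mod 29)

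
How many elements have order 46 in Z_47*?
Number of primitive roots mod 47 = φ(46) = 22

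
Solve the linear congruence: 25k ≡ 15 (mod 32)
7

Since gcd(25, 32) = 1 divides 15, a solution exists.
Multiply both sides by the inverse of 25 mod 32:
  25^(-1) mod 32 = 9
  x ≡ 9 × 15 ≡ 135 ≡ 7 (mod 32)
Verification: 25 × 7 = 175 = 5 × 32 + 15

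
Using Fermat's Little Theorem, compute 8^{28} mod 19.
11

By Fermat's Little Theorem, a^(p-1) ≡ 1 (mod p) for prime p and gcd(a, p) = 1
Here p = 19, so 8^18 ≡ 1 (mod 19)
We can reduce the exponent: 28 mod 18 = 10
So 8^28 ≡ 8^10 (mod 19)
Computing: 8^10 mod 19 = 11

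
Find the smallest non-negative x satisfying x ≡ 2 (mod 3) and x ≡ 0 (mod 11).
M = 3 × 11 = 33. M₁ = 11, y₁ ≡ 2 (mod 3). M₂ = 3, y₂ ≡ 4 (mod 11). x = 2×11×2 + 0×3×4 ≡ 11 (mod 33)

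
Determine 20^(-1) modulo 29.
20^(-1) ≡ 16 (mod 29). Verification: 20 × 16 = 320 ≡ 1 (mod 29)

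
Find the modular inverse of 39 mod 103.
39^(-1) ≡ 37 (mod 103). Verification: 39 × 37 = 1443 ≡ 1 (mod 103)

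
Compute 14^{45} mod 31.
1

Using successive squaring:
Binary expansion of 45: 101101
Powers of 14 mod 31 (each is the square of the previous):
  14^1 ≡ 14 (mod 31)
  14^2 ≡ 14² = 196 ≡ 10 (mod 31)
  14^4 ≡ 10² = 100 ≡ 7 (mod 31)
  14^8 ≡ 7² = 49 ≡ 18 (mod 31)
  14^16 ≡ 18² = 324 ≡ 14 (mod 31)
  14^32 ≡ 14² = 196 ≡ 10 (mod 31)
45 = 32 + 8 + 4 + 1, so 14^45 = 14^32 × 14^8 × 14^4 × 14^1 ≡ 10 × 18 × 7 × 14 (mod 31)
Multiplying step by step:
  10 × 18 = 180 ≡ 25 (mod 31)
  25 × 7 = 175 ≡ 20 (mod 31)
  20 × 14 = 280 ≡ 1 (mod 31)
Result: 14^45 ≡ 1 (mod 31)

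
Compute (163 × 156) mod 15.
3

(163 × 156) = 25428
25428 mod 15 = 3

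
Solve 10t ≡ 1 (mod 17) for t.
12

Using Extended Euclidean Algorithm:
gcd(10, 17) = 1
Bezout coefficients: 10 × -5 + 17 × 3 = 1
So 10 × -5 ≡ 1 (mod 17)
The inverse is -5 mod 17 = 12
Verification: 10 × 12 = 120 = 7 × 17 + 1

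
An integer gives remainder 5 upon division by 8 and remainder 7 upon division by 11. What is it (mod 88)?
M = 8 × 11 = 88. M₁ = 11, y₁ ≡ 3 (mod 8). M₂ = 8, y₂ ≡ 7 (mod 11). t = 5×11×3 + 7×8×7 ≡ 29 (mod 88). The smallest positive such number is 29.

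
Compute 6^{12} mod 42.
36

Using successive squaring:
Binary expansion of 12: 1100
Powers of 6 mod 42 (each is the square of the previous):
  6^1 ≡ 6 (mod 42)
  6^2 ≡ 6² = 36 ≡ 36 (mod 42)
  6^4 ≡ 36² = 1296 ≡ 36 (mod 42)
  6^8 ≡ 36² = 1296 ≡ 36 (mod 42)
12 = 8 + 4, so 6^12 = 6^8 × 6^4 ≡ 36 × 36 (mod 42)
Multiplying step by step:
  36 × 36 = 1296 ≡ 36 (mod 42)
Result: 6^12 ≡ 36 (mod 42)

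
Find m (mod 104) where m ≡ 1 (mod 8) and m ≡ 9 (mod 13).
M = 8 × 13 = 104. M₁ = 13, y₁ ≡ 5 (mod 8). M₂ = 8, y₂ ≡ 5 (mod 13). m = 1×13×5 + 9×8×5 ≡ 9 (mod 104)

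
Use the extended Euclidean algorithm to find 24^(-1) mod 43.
Extended GCD: 24(9) + 43(-5) = 1. So 24^(-1) ≡ 9 ≡ 9 (mod 43). Verify: 24 × 9 = 216 ≡ 1 (mod 43)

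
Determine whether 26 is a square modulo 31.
By Euler's criterion: 26^{15} ≡ 30 (mod 31). Since this equals -1 (≡ 30), 26 is not a QR.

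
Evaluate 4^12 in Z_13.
Using Fermat: 4^{12} ≡ 1 (mod 13). 12 ≡ 0 (mod 12). So 4^{12} ≡ 4^{0} ≡ 1 (mod 13)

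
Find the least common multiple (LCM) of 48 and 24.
48

First find GCD(48, 24) using the Euclidean algorithm:
48 = 2 × 24 + 0
GCD(48, 24) = 24

LCM formula: LCM(a, b) = (a × b) / GCD(a, b)
LCM(48, 24) = (48 × 24) / 24
LCM(48, 24) = 1152 / 24
LCM(48, 24) = 48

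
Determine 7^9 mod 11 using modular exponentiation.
9 = 8 + 1 (binary 1001). Repeated squaring mod 11: 7^1 ≡ 7; 7^2 ≡ 7² = 49 ≡ 5; 7^4 ≡ 5² = 25 ≡ 3; 7^8 ≡ 3² = 9 ≡ 9. Multiply: 7^9 = 7^8 × 7^1 ≡ 9 × 7 (mod 11): 9 × 7 = 63 ≡ 8. So 7^9 ≡ 8 (mod 11).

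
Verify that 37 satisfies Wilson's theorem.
(36)! mod 37 = 36. Since this equals -1 (mod 37), Wilson confirms 37 is prime.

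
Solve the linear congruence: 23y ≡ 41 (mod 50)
17

Since gcd(23, 50) = 1 divides 41, a solution exists.
Multiply both sides by the inverse of 23 mod 50:
  23^(-1) mod 50 = 37
  x ≡ 37 × 41 ≡ 1517 ≡ 17 (mod 50)
Verification: 23 × 17 = 391 = 7 × 50 + 41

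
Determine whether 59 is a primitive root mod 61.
p - 1 = 60 has prime divisors 2, 3, 5. Check 59^(60/q) mod 61 for each: 59^(60/2) = 59^30 ≡ 60, 59^(60/3) = 59^20 ≡ 47, 59^(60/5) = 59^12 ≡ 9 (mod 61). None of these is 1, so 59 has order 60 = φ(61), so it is a primitive root mod 61.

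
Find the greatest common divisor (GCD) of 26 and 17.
1

Using the Euclidean algorithm:
26 = 1 × 17 + 9
17 = 1 × 9 + 8
9 = 1 × 8 + 1
8 = 8 × 1 + 0

GCD(26, 17) = 1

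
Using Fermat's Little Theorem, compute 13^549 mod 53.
By Fermat: 13^{52} ≡ 1 (mod 53). 549 ≡ 29 (mod 52). So 13^{549} ≡ 13^{29} ≡ 24 (mod 53)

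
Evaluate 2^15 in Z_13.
Using Fermat: 2^{12} ≡ 1 (mod 13). 15 ≡ 3 (mod 12). So 2^{15} ≡ 2^{3} ≡ 8 (mod 13)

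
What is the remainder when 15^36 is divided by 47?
Using repeated squaring. 36 = 32 + 4 (binary 100100). Repeated squaring mod 47: 15^1 ≡ 15; 15^2 ≡ 15² = 225 ≡ 37; 15^4 ≡ 37² = 1369 ≡ 6; 15^8 ≡ 6² = 36 ≡ 36; 15^16 ≡ 36² = 1296 ≡ 27; 15^32 ≡ 27² = 729 ≡ 24. Multiply: 15^36 = 15^32 × 15^4 ≡ 24 × 6 (mod 47): 24 × 6 = 144 ≡ 3. So 15^36 ≡ 3 (mod 47).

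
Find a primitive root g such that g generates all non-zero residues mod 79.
p - 1 = 78 has prime divisors 2, 3, 13. h is a primitive root mod 79 iff h^(78/q) ≢ 1 (mod 79) for each such q.
h = 2: 2^39 ≡ 1, 2^26 ≡ 23, 2^6 ≡ 64 (mod 79); 2^39 ≡ 1, so not a primitive root.
h = 3: 3^39 ≡ 78, 3^26 ≡ 23, 3^6 ≡ 18 (mod 79); none is 1, so 3 has order 78 and is a primitive root.
The smallest primitive root mod 79 is g = 3.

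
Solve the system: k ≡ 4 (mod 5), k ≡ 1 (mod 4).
M = 5 × 4 = 20. M₁ = 4, y₁ ≡ 4 (mod 5). M₂ = 5, y₂ ≡ 1 (mod 4). k = 4×4×4 + 1×5×1 ≡ 9 (mod 20)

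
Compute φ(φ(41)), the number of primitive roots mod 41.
Number of primitive roots mod 41 = φ(40) = 16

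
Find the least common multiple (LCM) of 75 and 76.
5700

First find GCD(75, 76) using the Euclidean algorithm:
75 = 0 × 76 + 75
76 = 1 × 75 + 1
75 = 75 × 1 + 0
GCD(75, 76) = 1

LCM formula: LCM(a, b) = (a × b) / GCD(a, b)
LCM(75, 76) = (75 × 76) / 1
LCM(75, 76) = 5700 / 1
LCM(75, 76) = 5700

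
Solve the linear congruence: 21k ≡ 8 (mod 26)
14

Since gcd(21, 26) = 1 divides 8, a solution exists.
Multiply both sides by the inverse of 21 mod 26:
  21^(-1) mod 26 = 5
  x ≡ 5 × 8 ≡ 40 ≡ 14 (mod 26)
Verification: 21 × 14 = 294 = 11 × 26 + 8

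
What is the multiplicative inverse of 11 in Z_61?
11^(-1) ≡ 50 (mod 61). Verification: 11 × 50 = 550 ≡ 1 (mod 61)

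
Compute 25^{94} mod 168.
25

Using successive squaring:
Binary expansion of 94: 1011110
Powers of 25 mod 168 (each is the square of the previous):
  25^1 ≡ 25 (mod 168)
  25^2 ≡ 25² = 625 ≡ 121 (mod 168)
  25^4 ≡ 121² = 14641 ≡ 25 (mod 168)
  25^8 ≡ 25² = 625 ≡ 121 (mod 168)
  25^16 ≡ 121² = 14641 ≡ 25 (mod 168)
  25^32 ≡ 25² = 625 ≡ 121 (mod 168)
  25^64 ≡ 121² = 14641 ≡ 25 (mod 168)
94 = 64 + 16 + 8 + 4 + 2, so 25^94 = 25^64 × 25^16 × 25^8 × 25^4 × 25^2 ≡ 25 × 25 × 121 × 25 × 121 (mod 168)
Multiplying step by step:
  25 × 25 = 625 ≡ 121 (mod 168)
  121 × 121 = 14641 ≡ 25 (mod 168)
  25 × 25 = 625 ≡ 121 (mod 168)
  121 × 121 = 14641 ≡ 25 (mod 168)
Result: 25^94 ≡ 25 (mod 168)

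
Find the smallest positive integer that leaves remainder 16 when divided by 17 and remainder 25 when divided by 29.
M = 17 × 29 = 493. M₁ = 29, y₁ ≡ 10 (mod 17). M₂ = 17, y₂ ≡ 12 (mod 29). y = 16×29×10 + 25×17×12 ≡ 373 (mod 493). The smallest positive such number is 373.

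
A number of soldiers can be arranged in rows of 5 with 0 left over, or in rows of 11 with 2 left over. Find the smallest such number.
M = 5 × 11 = 55. M₁ = 11, y₁ ≡ 1 (mod 5). M₂ = 5, y₂ ≡ 9 (mod 11). m = 0×11×1 + 2×5×9 ≡ 35 (mod 55). The smallest positive such number is 35.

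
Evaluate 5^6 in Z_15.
6 = 4 + 2 (binary 110). Repeated squaring mod 15: 5^1 ≡ 5; 5^2 ≡ 5² = 25 ≡ 10; 5^4 ≡ 10² = 100 ≡ 10. Multiply: 5^6 = 5^4 × 5^2 ≡ 10 × 10 (mod 15): 10 × 10 = 100 ≡ 10. So 5^6 ≡ 10 (mod 15).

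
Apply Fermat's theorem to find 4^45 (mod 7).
By Fermat: 4^{6} ≡ 1 (mod 7). 45 = 7×6 + 3. So 4^{45} ≡ 4^{3} ≡ 1 (mod 7)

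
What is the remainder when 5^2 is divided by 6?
2 = 2 (binary 10). Repeated squaring mod 6: 5^1 ≡ 5; 5^2 ≡ 5² = 25 ≡ 1. So 5^2 ≡ 1 (mod 6).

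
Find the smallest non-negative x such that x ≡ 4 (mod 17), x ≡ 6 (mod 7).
55

Using the Chinese Remainder Theorem:
M = product of moduli = 119
For equation 1: M_1 = 7, 7 ≡ 7 (mod 17), inverse of 7 mod 17 is 5 (check: 7 × 5 = 35 ≡ 1 (mod 17))
For equation 2: M_2 = 17, 17 ≡ 3 (mod 7), inverse of 17 mod 7 is 5 (check: 3 × 5 = 15 ≡ 1 (mod 7))
Combine: x ≡ Σ r_i×M_i×(M_i⁻¹ mod m_i) = 4×7×5 + 6×17×5 = 140 + 510 = 650
650 mod 119 = 55
x ≡ 55 (mod 119)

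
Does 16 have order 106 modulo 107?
p - 1 = 106 has prime divisors 2, 53. Check 16^(106/q) mod 107 for each: 16^(106/2) = 16^53 ≡ 1, 16^(106/53) = 16^2 ≡ 42 (mod 107). Since 16^53 ≡ 1 (mod 107), the order of 16 divides 53 (in fact the order is 53) ≠ 106, so it is not a primitive root.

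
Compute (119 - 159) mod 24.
8

(119 - 159) = -40
-40 mod 24 = 8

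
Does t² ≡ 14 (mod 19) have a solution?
By Euler's criterion: 14^{9} ≡ 18 (mod 19). Since this equals -1 (≡ 18), 14 is not a QR.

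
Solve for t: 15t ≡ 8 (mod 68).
64

Since gcd(15, 68) = 1 divides 8, a solution exists.
Multiply both sides by the inverse of 15 mod 68:
  15^(-1) mod 68 = 59
  x ≡ 59 × 8 ≡ 472 ≡ 64 (mod 68)
Verification: 15 × 64 = 960 = 14 × 68 + 8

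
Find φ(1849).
1806

Prime factorization: 1849 = 43^2
Using the formula φ(n) = n × Π(1 - 1/p) for each prime factor p:
φ(1849) = 1849 × (1 - 1/43)
φ(1849) = 1806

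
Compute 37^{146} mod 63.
46

Using successive squaring:
Binary expansion of 146: 10010010
Powers of 37 mod 63 (each is the square of the previous):
  37^1 ≡ 37 (mod 63)
  37^2 ≡ 37² = 1369 ≡ 46 (mod 63)
  37^4 ≡ 46² = 2116 ≡ 37 (mod 63)
  37^8 ≡ 37² = 1369 ≡ 46 (mod 63)
  37^16 ≡ 46² = 2116 ≡ 37 (mod 63)
  37^32 ≡ 37² = 1369 ≡ 46 (mod 63)
  37^64 ≡ 46² = 2116 ≡ 37 (mod 63)
  37^128 ≡ 37² = 1369 ≡ 46 (mod 63)
146 = 128 + 16 + 2, so 37^146 = 37^128 × 37^16 × 37^2 ≡ 46 × 37 × 46 (mod 63)
Multiplying step by step:
  46 × 37 = 1702 ≡ 1 (mod 63)
  1 × 46 = 46 ≡ 46 (mod 63)
Result: 37^146 ≡ 46 (mod 63)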